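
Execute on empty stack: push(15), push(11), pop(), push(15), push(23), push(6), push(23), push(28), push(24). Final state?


push(15) -> [15]
push(11) -> [15, 11]
pop() returns 11 -> [15]
push(15) -> [15, 15]
push(23) -> [15, 15, 23]
push(6) -> [15, 15, 23, 6]
push(23) -> [15, 15, 23, 6, 23]
push(28) -> [15, 15, 23, 6, 23, 28]
push(24) -> [15, 15, 23, 6, 23, 28, 24]
Final stack (bottom to top): [15, 15, 23, 6, 23, 28, 24]


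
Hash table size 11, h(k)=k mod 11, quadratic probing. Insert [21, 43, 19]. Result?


Insertions: 21->slot 10; 43->slot 0; 19->slot 8
Table: [43, None, None, None, None, None, None, None, 19, None, 21]


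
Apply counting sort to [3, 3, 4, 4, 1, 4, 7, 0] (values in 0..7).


Count array: [1, 1, 0, 2, 3, 0, 0, 1]
Reconstruct: [0, 1, 3, 3, 4, 4, 4, 7]


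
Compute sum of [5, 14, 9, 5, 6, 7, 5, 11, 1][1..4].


Prefix sums: [0, 5, 19, 28, 33, 39, 46, 51, 62, 63]
Sum[1..4] = prefix[5] - prefix[1] = 39 - 5 = 34


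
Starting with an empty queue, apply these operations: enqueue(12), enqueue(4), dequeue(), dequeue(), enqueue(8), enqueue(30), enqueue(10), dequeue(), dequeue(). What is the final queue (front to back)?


enqueue(12) -> [12]
enqueue(4) -> [12, 4]
dequeue() returns 12 -> [4]
dequeue() returns 4 -> []
enqueue(8) -> [8]
enqueue(30) -> [8, 30]
enqueue(10) -> [8, 30, 10]
dequeue() returns 8 -> [30, 10]
dequeue() returns 30 -> [10]
Final queue (front to back): [10]


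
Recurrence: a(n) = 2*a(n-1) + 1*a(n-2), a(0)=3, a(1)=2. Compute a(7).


Build bottom-up:
...a(5)=94, a(6)=227, a(7)=2*227+1*94=548


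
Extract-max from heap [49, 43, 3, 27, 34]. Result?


Max = 49
Replace root with last, heapify down
Resulting heap: [43, 34, 3, 27]


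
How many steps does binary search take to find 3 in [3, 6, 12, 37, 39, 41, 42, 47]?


Search for 3:
[0,7] mid=3 arr[3]=37
[0,2] mid=1 arr[1]=6
[0,0] mid=0 arr[0]=3
Total: 3 comparisons


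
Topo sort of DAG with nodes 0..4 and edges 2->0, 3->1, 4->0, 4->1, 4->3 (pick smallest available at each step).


Kahn's algorithm, process smallest node first
Order: [2, 4, 0, 3, 1]


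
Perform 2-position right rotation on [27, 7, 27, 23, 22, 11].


Right rotate by 2: [22, 11, 27, 7, 27, 23]


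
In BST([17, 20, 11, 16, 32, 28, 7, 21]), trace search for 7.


BST root = 17
Search for 7: compare at each node
Path: [17, 11, 7]


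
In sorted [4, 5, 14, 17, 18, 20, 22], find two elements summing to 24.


Two pointers: lo=0, hi=6
Found pair: (4, 20) summing to 24


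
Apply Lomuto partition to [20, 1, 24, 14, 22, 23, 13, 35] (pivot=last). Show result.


Elements <= 35 go left of pivot.
Result: [20, 1, 24, 14, 22, 23, 13, 35], pivot at index 7


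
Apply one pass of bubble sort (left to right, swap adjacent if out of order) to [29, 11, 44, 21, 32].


After one pass: [11, 29, 21, 32, 44]


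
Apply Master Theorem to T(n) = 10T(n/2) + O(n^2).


a=10, b=2, c=2. log_2(10)=3.322 > c=2. Case 1: O(n^log_b(a)) = O(n^3.322)
Complexity: O(n^3.322)


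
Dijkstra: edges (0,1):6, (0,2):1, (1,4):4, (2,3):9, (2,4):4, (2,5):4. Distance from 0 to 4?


Dijkstra from 0:
Distances: {0: 0, 1: 6, 2: 1, 3: 10, 4: 5, 5: 5}
Shortest distance to 4 = 5, path = [0, 2, 4]


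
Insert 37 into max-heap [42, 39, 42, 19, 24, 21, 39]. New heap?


Append 37: [42, 39, 42, 19, 24, 21, 39, 37]
Bubble up: swap idx 7(37) with idx 3(19)
Result: [42, 39, 42, 37, 24, 21, 39, 19]


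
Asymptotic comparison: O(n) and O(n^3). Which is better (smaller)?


linear grows slower than cubic
O(n) is asymptotically smaller; O(n^3) grows faster


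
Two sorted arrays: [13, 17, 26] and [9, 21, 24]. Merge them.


Compare heads, take smaller each step.
Merged: [9, 13, 17, 21, 24, 26]


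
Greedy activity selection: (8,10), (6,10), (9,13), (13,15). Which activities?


Greedy: pick earliest-ending, then skip overlaps.
Selected (2 activities): [(8, 10), (13, 15)]


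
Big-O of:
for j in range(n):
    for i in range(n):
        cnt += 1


Per nesting level: O(n) * O(n) = O(n^2)
Complexity: O(n^2)


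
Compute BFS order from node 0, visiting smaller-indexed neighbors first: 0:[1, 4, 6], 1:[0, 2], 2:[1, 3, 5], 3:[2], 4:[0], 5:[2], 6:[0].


BFS queue: start with [0]
Visit order: [0, 1, 4, 6, 2, 3, 5]


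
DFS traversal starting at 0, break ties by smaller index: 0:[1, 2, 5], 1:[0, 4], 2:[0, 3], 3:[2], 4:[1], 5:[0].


DFS stack-based: start with [0]
Visit order: [0, 1, 4, 2, 3, 5]


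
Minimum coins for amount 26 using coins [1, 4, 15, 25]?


dp[0]=0; dp[i]=1+min(dp[i-c] for c in coins)
...dp[21]=4, dp[22]=5, dp[23]=3, dp[24]=4, dp[25]=1, dp[26]=2
Minimum coins for 26 = 2


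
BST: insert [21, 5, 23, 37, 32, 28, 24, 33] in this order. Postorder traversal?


Root = 21; build tree by BST insertion.
Postorder traversal: [5, 24, 28, 33, 32, 37, 23, 21]


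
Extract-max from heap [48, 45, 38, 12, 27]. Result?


Max = 48
Replace root with last, heapify down
Resulting heap: [45, 27, 38, 12]


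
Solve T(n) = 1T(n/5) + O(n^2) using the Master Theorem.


a=1, b=5, c=2. log_5(1)=0 < c=2. Case 3: O(n^c) = O(n^2)
Complexity: O(n^2)


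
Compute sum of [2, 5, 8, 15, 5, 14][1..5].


Prefix sums: [0, 2, 7, 15, 30, 35, 49]
Sum[1..5] = prefix[6] - prefix[1] = 49 - 2 = 47


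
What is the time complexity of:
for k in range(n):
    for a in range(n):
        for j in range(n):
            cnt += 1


Per nesting level: O(n) * O(n) * O(n) = O(n^3)
Complexity: O(n^3)


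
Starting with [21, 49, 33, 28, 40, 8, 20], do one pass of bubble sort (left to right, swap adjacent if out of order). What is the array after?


After one pass: [21, 33, 28, 40, 8, 20, 49]


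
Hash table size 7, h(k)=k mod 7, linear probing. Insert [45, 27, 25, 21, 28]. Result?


Insertions: 45->slot 3; 27->slot 6; 25->slot 4; 21->slot 0; 28->slot 1
Table: [21, 28, None, 45, 25, None, 27]


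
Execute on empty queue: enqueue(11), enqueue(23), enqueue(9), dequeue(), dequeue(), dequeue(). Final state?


enqueue(11) -> [11]
enqueue(23) -> [11, 23]
enqueue(9) -> [11, 23, 9]
dequeue() returns 11 -> [23, 9]
dequeue() returns 23 -> [9]
dequeue() returns 9 -> []
Final queue (front to back): []


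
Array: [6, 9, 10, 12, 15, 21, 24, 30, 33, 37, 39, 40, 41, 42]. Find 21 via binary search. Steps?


Search for 21:
[0,13] mid=6 arr[6]=24
[0,5] mid=2 arr[2]=10
[3,5] mid=4 arr[4]=15
[5,5] mid=5 arr[5]=21
Total: 4 comparisons


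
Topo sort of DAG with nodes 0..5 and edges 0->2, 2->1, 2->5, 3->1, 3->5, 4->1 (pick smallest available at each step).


Kahn's algorithm, process smallest node first
Order: [0, 2, 3, 4, 1, 5]


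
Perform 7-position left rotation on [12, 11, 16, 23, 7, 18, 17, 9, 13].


Left rotate by 7: [9, 13, 12, 11, 16, 23, 7, 18, 17]


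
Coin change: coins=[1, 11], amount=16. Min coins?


dp[0]=0; dp[i]=1+min(dp[i-c] for c in coins)
...dp[11]=1, dp[12]=2, dp[13]=3, dp[14]=4, dp[15]=5, dp[16]=6
Minimum coins for 16 = 6


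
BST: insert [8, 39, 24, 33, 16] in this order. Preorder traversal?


Root = 8; build tree by BST insertion.
Preorder traversal: [8, 39, 24, 16, 33]


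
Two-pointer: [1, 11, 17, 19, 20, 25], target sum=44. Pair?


Two pointers: lo=0, hi=5
Found pair: (19, 25) summing to 44


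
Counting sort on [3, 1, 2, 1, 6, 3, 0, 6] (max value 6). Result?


Count array: [1, 2, 1, 2, 0, 0, 2]
Reconstruct: [0, 1, 1, 2, 3, 3, 6, 6]


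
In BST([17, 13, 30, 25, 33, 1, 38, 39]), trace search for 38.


BST root = 17
Search for 38: compare at each node
Path: [17, 30, 33, 38]


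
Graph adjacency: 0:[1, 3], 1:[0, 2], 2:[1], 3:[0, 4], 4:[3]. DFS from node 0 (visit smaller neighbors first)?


DFS stack-based: start with [0]
Visit order: [0, 1, 2, 3, 4]


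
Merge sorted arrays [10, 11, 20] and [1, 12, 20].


Compare heads, take smaller each step.
Merged: [1, 10, 11, 12, 20, 20]


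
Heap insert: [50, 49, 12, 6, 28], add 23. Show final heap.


Append 23: [50, 49, 12, 6, 28, 23]
Bubble up: swap idx 5(23) with idx 2(12)
Result: [50, 49, 23, 6, 28, 12]


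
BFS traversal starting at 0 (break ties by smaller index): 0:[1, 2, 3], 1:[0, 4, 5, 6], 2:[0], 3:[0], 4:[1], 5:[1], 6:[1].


BFS queue: start with [0]
Visit order: [0, 1, 2, 3, 4, 5, 6]


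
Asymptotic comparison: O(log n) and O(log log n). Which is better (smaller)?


double-logarithmic grows slower than logarithmic
O(log log n) is asymptotically smaller; O(log n) grows faster


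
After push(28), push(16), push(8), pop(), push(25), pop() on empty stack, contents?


push(28) -> [28]
push(16) -> [28, 16]
push(8) -> [28, 16, 8]
pop() returns 8 -> [28, 16]
push(25) -> [28, 16, 25]
pop() returns 25 -> [28, 16]
Final stack (bottom to top): [28, 16]


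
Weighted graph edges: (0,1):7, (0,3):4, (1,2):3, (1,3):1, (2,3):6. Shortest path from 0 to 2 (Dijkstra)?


Dijkstra from 0:
Distances: {0: 0, 1: 5, 2: 8, 3: 4}
Shortest distance to 2 = 8, path = [0, 3, 1, 2]


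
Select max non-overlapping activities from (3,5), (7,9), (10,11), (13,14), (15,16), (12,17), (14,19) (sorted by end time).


Greedy: pick earliest-ending, then skip overlaps.
Selected (5 activities): [(3, 5), (7, 9), (10, 11), (13, 14), (15, 16)]


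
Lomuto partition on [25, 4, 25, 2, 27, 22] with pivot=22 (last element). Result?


Elements <= 22 go left of pivot.
Result: [4, 2, 22, 25, 27, 25], pivot at index 2


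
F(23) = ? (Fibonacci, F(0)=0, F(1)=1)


F(n)=F(n-1)+F(n-2)
...F(21)=10946, F(22)=17711, F(23)=28657


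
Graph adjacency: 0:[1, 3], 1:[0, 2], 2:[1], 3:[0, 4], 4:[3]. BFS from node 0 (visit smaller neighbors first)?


BFS queue: start with [0]
Visit order: [0, 1, 3, 2, 4]


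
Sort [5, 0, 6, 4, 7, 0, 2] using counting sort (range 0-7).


Count array: [2, 0, 1, 0, 1, 1, 1, 1]
Reconstruct: [0, 0, 2, 4, 5, 6, 7]


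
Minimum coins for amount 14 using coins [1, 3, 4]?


dp[0]=0; dp[i]=1+min(dp[i-c] for c in coins)
...dp[9]=3, dp[10]=3, dp[11]=3, dp[12]=3, dp[13]=4, dp[14]=4
Minimum coins for 14 = 4


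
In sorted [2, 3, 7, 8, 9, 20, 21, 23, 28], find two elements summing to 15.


Two pointers: lo=0, hi=8
Found pair: (7, 8) summing to 15


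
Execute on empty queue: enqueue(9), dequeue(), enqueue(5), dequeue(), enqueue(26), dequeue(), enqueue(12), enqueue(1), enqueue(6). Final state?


enqueue(9) -> [9]
dequeue() returns 9 -> []
enqueue(5) -> [5]
dequeue() returns 5 -> []
enqueue(26) -> [26]
dequeue() returns 26 -> []
enqueue(12) -> [12]
enqueue(1) -> [12, 1]
enqueue(6) -> [12, 1, 6]
Final queue (front to back): [12, 1, 6]


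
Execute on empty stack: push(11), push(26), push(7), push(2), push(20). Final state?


push(11) -> [11]
push(26) -> [11, 26]
push(7) -> [11, 26, 7]
push(2) -> [11, 26, 7, 2]
push(20) -> [11, 26, 7, 2, 20]
Final stack (bottom to top): [11, 26, 7, 2, 20]


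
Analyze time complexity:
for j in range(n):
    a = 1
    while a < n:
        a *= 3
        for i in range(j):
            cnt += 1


Per nesting level: O(n) * O(log n) * O(n) [triangular over j] = O(n^2 log n)
Complexity: O(n^2 log n)


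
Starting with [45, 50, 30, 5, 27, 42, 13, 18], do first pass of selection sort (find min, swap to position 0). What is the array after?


After one pass: [5, 50, 30, 45, 27, 42, 13, 18]


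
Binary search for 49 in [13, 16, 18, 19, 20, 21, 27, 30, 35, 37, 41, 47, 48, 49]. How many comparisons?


Search for 49:
[0,13] mid=6 arr[6]=27
[7,13] mid=10 arr[10]=41
[11,13] mid=12 arr[12]=48
[13,13] mid=13 arr[13]=49
Total: 4 comparisons


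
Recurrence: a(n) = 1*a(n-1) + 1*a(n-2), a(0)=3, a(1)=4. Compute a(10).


Build bottom-up:
...a(8)=123, a(9)=199, a(10)=1*199+1*123=322


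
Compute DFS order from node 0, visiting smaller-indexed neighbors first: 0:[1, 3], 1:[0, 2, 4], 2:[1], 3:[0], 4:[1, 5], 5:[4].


DFS stack-based: start with [0]
Visit order: [0, 1, 2, 4, 5, 3]


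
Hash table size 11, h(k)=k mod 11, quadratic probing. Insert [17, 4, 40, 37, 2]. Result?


Insertions: 17->slot 6; 4->slot 4; 40->slot 7; 37->slot 5; 2->slot 2
Table: [None, None, 2, None, 4, 37, 17, 40, None, None, None]


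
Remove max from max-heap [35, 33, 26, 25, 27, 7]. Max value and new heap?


Max = 35
Replace root with last, heapify down
Resulting heap: [33, 27, 26, 25, 7]


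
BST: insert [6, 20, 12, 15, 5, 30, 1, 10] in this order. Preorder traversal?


Root = 6; build tree by BST insertion.
Preorder traversal: [6, 5, 1, 20, 12, 10, 15, 30]


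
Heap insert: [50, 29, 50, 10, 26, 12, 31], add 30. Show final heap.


Append 30: [50, 29, 50, 10, 26, 12, 31, 30]
Bubble up: swap idx 7(30) with idx 3(10); swap idx 3(30) with idx 1(29)
Result: [50, 30, 50, 29, 26, 12, 31, 10]


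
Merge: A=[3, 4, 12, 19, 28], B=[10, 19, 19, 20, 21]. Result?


Compare heads, take smaller each step.
Merged: [3, 4, 10, 12, 19, 19, 19, 20, 21, 28]


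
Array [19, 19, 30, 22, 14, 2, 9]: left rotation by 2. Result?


Left rotate by 2: [30, 22, 14, 2, 9, 19, 19]


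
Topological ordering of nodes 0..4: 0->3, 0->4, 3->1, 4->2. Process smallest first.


Kahn's algorithm, process smallest node first
Order: [0, 3, 1, 4, 2]


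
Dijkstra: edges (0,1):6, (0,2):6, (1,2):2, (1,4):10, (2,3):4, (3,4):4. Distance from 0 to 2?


Dijkstra from 0:
Distances: {0: 0, 1: 6, 2: 6, 3: 10, 4: 14}
Shortest distance to 2 = 6, path = [0, 2]


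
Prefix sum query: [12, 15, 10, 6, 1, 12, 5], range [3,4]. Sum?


Prefix sums: [0, 12, 27, 37, 43, 44, 56, 61]
Sum[3..4] = prefix[5] - prefix[3] = 44 - 37 = 7


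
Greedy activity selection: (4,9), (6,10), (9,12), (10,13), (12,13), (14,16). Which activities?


Greedy: pick earliest-ending, then skip overlaps.
Selected (4 activities): [(4, 9), (9, 12), (12, 13), (14, 16)]


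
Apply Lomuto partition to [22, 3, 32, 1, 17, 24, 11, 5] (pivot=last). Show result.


Elements <= 5 go left of pivot.
Result: [3, 1, 5, 22, 17, 24, 11, 32], pivot at index 2


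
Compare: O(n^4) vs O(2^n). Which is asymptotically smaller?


quartic grows slower than exponential
O(n^4) is asymptotically smaller; O(2^n) grows faster


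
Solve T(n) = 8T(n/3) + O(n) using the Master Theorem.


a=8, b=3, c=1. log_3(8)=1.893 > c=1. Case 1: O(n^log_b(a)) = O(n^1.893)
Complexity: O(n^1.893)


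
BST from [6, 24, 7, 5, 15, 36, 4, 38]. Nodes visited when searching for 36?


BST root = 6
Search for 36: compare at each node
Path: [6, 24, 36]


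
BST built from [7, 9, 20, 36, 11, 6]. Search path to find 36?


BST root = 7
Search for 36: compare at each node
Path: [7, 9, 20, 36]


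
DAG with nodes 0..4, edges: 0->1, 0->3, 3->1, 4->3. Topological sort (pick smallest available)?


Kahn's algorithm, process smallest node first
Order: [0, 2, 4, 3, 1]


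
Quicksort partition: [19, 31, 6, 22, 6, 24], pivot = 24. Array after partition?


Elements <= 24 go left of pivot.
Result: [19, 6, 22, 6, 24, 31], pivot at index 4


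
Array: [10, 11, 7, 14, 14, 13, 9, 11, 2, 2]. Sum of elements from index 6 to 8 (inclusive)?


Prefix sums: [0, 10, 21, 28, 42, 56, 69, 78, 89, 91, 93]
Sum[6..8] = prefix[9] - prefix[6] = 91 - 69 = 22


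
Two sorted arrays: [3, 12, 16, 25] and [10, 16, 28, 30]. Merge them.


Compare heads, take smaller each step.
Merged: [3, 10, 12, 16, 16, 25, 28, 30]


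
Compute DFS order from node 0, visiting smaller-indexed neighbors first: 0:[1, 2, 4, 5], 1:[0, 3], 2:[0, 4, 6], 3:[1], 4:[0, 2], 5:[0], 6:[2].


DFS stack-based: start with [0]
Visit order: [0, 1, 3, 2, 4, 6, 5]


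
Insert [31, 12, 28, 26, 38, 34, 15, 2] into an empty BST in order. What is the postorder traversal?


Root = 31; build tree by BST insertion.
Postorder traversal: [2, 15, 26, 28, 12, 34, 38, 31]


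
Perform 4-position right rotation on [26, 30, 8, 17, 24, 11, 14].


Right rotate by 4: [17, 24, 11, 14, 26, 30, 8]


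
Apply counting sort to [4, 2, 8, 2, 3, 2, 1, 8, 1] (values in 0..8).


Count array: [0, 2, 3, 1, 1, 0, 0, 0, 2]
Reconstruct: [1, 1, 2, 2, 2, 3, 4, 8, 8]


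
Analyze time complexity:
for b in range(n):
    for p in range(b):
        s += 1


Per nesting level: O(n) * O(n) [triangular over b] = O(n^2)
Complexity: O(n^2)


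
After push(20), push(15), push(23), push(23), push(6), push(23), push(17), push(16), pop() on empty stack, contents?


push(20) -> [20]
push(15) -> [20, 15]
push(23) -> [20, 15, 23]
push(23) -> [20, 15, 23, 23]
push(6) -> [20, 15, 23, 23, 6]
push(23) -> [20, 15, 23, 23, 6, 23]
push(17) -> [20, 15, 23, 23, 6, 23, 17]
push(16) -> [20, 15, 23, 23, 6, 23, 17, 16]
pop() returns 16 -> [20, 15, 23, 23, 6, 23, 17]
Final stack (bottom to top): [20, 15, 23, 23, 6, 23, 17]


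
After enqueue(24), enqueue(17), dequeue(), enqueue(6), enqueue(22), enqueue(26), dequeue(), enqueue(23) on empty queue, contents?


enqueue(24) -> [24]
enqueue(17) -> [24, 17]
dequeue() returns 24 -> [17]
enqueue(6) -> [17, 6]
enqueue(22) -> [17, 6, 22]
enqueue(26) -> [17, 6, 22, 26]
dequeue() returns 17 -> [6, 22, 26]
enqueue(23) -> [6, 22, 26, 23]
Final queue (front to back): [6, 22, 26, 23]


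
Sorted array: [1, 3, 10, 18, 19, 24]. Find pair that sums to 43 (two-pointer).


Two pointers: lo=0, hi=5
Found pair: (19, 24) summing to 43


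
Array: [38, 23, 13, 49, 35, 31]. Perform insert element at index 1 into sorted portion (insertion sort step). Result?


After one pass: [23, 38, 13, 49, 35, 31]


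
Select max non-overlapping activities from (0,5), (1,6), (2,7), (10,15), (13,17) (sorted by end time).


Greedy: pick earliest-ending, then skip overlaps.
Selected (2 activities): [(0, 5), (10, 15)]


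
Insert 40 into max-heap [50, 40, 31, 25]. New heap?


Append 40: [50, 40, 31, 25, 40]
Bubble up: no swaps needed
Result: [50, 40, 31, 25, 40]


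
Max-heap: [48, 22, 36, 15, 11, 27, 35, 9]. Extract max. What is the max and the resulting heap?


Max = 48
Replace root with last, heapify down
Resulting heap: [36, 22, 35, 15, 11, 27, 9]


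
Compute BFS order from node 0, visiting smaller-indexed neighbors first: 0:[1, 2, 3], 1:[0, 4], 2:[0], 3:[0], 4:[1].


BFS queue: start with [0]
Visit order: [0, 1, 2, 3, 4]


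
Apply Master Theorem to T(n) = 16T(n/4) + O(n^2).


a=16, b=4, c=2. log_4(16)=2 = c=2. Case 2: O(n^c log n) = O(n^2 log n)
Complexity: O(n^2 log n)


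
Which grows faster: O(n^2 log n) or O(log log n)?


double-logarithmic grows slower than n^2 log n
O(log log n) is asymptotically smaller; O(n^2 log n) grows faster


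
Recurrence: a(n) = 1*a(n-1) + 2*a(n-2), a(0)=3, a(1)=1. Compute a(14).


Build bottom-up:
...a(12)=5463, a(13)=10921, a(14)=1*10921+2*5463=21847


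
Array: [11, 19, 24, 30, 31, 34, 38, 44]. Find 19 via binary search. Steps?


Search for 19:
[0,7] mid=3 arr[3]=30
[0,2] mid=1 arr[1]=19
Total: 2 comparisons


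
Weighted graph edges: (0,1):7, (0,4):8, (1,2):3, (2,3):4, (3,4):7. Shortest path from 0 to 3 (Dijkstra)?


Dijkstra from 0:
Distances: {0: 0, 1: 7, 2: 10, 3: 14, 4: 8}
Shortest distance to 3 = 14, path = [0, 1, 2, 3]


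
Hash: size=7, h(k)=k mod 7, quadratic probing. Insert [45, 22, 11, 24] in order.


Insertions: 45->slot 3; 22->slot 1; 11->slot 4; 24->slot 0
Table: [24, 22, None, 45, 11, None, None]


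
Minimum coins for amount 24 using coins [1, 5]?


dp[0]=0; dp[i]=1+min(dp[i-c] for c in coins)
...dp[19]=7, dp[20]=4, dp[21]=5, dp[22]=6, dp[23]=7, dp[24]=8
Minimum coins for 24 = 8


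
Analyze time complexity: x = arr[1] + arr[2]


Analysis: constant-time operation, no loop
Complexity: O(1)


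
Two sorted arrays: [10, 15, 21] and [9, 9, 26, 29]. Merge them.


Compare heads, take smaller each step.
Merged: [9, 9, 10, 15, 21, 26, 29]


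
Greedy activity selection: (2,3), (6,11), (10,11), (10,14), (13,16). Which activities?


Greedy: pick earliest-ending, then skip overlaps.
Selected (3 activities): [(2, 3), (6, 11), (13, 16)]


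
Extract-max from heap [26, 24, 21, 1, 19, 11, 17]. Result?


Max = 26
Replace root with last, heapify down
Resulting heap: [24, 19, 21, 1, 17, 11]


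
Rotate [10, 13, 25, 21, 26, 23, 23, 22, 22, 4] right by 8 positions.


Right rotate by 8: [25, 21, 26, 23, 23, 22, 22, 4, 10, 13]


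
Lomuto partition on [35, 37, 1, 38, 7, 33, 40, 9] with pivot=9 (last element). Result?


Elements <= 9 go left of pivot.
Result: [1, 7, 9, 38, 37, 33, 40, 35], pivot at index 2


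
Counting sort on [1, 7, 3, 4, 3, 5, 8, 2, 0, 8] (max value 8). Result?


Count array: [1, 1, 1, 2, 1, 1, 0, 1, 2]
Reconstruct: [0, 1, 2, 3, 3, 4, 5, 7, 8, 8]


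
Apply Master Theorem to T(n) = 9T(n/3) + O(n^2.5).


a=9, b=3, c=2.5. log_3(9)=2 < c=2.5. Case 3: O(n^c) = O(n^2.500)
Complexity: O(n^2.500)


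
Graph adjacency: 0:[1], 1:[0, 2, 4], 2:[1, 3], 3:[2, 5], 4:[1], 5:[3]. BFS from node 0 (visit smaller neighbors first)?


BFS queue: start with [0]
Visit order: [0, 1, 2, 4, 3, 5]


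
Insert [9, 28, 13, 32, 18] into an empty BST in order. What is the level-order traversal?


Root = 9; build tree by BST insertion.
Level-Order traversal: [9, 28, 13, 32, 18]


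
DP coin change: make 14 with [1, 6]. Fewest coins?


dp[0]=0; dp[i]=1+min(dp[i-c] for c in coins)
...dp[9]=4, dp[10]=5, dp[11]=6, dp[12]=2, dp[13]=3, dp[14]=4
Minimum coins for 14 = 4


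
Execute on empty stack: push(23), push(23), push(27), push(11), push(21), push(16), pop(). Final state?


push(23) -> [23]
push(23) -> [23, 23]
push(27) -> [23, 23, 27]
push(11) -> [23, 23, 27, 11]
push(21) -> [23, 23, 27, 11, 21]
push(16) -> [23, 23, 27, 11, 21, 16]
pop() returns 16 -> [23, 23, 27, 11, 21]
Final stack (bottom to top): [23, 23, 27, 11, 21]


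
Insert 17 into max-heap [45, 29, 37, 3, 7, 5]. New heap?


Append 17: [45, 29, 37, 3, 7, 5, 17]
Bubble up: no swaps needed
Result: [45, 29, 37, 3, 7, 5, 17]


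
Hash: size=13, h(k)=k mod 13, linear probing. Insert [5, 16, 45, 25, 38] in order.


Insertions: 5->slot 5; 16->slot 3; 45->slot 6; 25->slot 12; 38->slot 0
Table: [38, None, None, 16, None, 5, 45, None, None, None, None, None, 25]


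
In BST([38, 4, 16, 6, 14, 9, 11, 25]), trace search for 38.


BST root = 38
Search for 38: compare at each node
Path: [38]


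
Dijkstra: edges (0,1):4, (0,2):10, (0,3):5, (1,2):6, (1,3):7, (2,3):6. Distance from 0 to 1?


Dijkstra from 0:
Distances: {0: 0, 1: 4, 2: 10, 3: 5}
Shortest distance to 1 = 4, path = [0, 1]


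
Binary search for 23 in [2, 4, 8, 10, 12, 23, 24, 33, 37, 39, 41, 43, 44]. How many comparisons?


Search for 23:
[0,12] mid=6 arr[6]=24
[0,5] mid=2 arr[2]=8
[3,5] mid=4 arr[4]=12
[5,5] mid=5 arr[5]=23
Total: 4 comparisons


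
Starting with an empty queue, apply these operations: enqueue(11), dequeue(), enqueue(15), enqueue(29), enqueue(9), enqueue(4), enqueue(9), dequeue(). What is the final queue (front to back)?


enqueue(11) -> [11]
dequeue() returns 11 -> []
enqueue(15) -> [15]
enqueue(29) -> [15, 29]
enqueue(9) -> [15, 29, 9]
enqueue(4) -> [15, 29, 9, 4]
enqueue(9) -> [15, 29, 9, 4, 9]
dequeue() returns 15 -> [29, 9, 4, 9]
Final queue (front to back): [29, 9, 4, 9]


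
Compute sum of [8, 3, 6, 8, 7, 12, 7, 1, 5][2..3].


Prefix sums: [0, 8, 11, 17, 25, 32, 44, 51, 52, 57]
Sum[2..3] = prefix[4] - prefix[2] = 25 - 11 = 14


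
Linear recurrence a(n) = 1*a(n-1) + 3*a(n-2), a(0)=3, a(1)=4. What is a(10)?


Build bottom-up:
...a(8)=1741, a(9)=3985, a(10)=1*3985+3*1741=9208


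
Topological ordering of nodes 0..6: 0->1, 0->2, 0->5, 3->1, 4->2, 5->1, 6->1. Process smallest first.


Kahn's algorithm, process smallest node first
Order: [0, 3, 4, 2, 5, 6, 1]


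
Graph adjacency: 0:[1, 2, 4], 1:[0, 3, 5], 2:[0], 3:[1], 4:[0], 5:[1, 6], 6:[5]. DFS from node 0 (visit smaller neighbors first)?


DFS stack-based: start with [0]
Visit order: [0, 1, 3, 5, 6, 2, 4]


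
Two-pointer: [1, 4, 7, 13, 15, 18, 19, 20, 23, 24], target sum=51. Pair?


Two pointers: lo=0, hi=9
No pair sums to 51


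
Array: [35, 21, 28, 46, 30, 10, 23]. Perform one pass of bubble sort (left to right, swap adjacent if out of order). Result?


After one pass: [21, 28, 35, 30, 10, 23, 46]


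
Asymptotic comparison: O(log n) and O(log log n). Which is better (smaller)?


double-logarithmic grows slower than logarithmic
O(log log n) is asymptotically smaller; O(log n) grows faster


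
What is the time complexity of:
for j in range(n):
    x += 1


Per nesting level: O(n) = O(n)
Complexity: O(n)


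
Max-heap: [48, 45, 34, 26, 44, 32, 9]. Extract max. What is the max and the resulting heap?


Max = 48
Replace root with last, heapify down
Resulting heap: [45, 44, 34, 26, 9, 32]


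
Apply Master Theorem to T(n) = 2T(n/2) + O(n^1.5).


a=2, b=2, c=1.5. log_2(2)=1 < c=1.5. Case 3: O(n^c) = O(n^1.500)
Complexity: O(n^1.500)


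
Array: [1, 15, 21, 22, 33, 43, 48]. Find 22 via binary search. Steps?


Search for 22:
[0,6] mid=3 arr[3]=22
Total: 1 comparisons


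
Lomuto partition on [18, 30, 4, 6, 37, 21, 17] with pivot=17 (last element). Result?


Elements <= 17 go left of pivot.
Result: [4, 6, 17, 30, 37, 21, 18], pivot at index 2


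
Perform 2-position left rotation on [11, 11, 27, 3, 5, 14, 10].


Left rotate by 2: [27, 3, 5, 14, 10, 11, 11]


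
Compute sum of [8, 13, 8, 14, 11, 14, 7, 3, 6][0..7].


Prefix sums: [0, 8, 21, 29, 43, 54, 68, 75, 78, 84]
Sum[0..7] = prefix[8] - prefix[0] = 78 - 0 = 78


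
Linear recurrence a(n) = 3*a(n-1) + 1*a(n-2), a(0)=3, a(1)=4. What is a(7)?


Build bottom-up:
...a(5)=535, a(6)=1767, a(7)=3*1767+1*535=5836


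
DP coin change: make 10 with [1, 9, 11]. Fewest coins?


dp[0]=0; dp[i]=1+min(dp[i-c] for c in coins)
...dp[5]=5, dp[6]=6, dp[7]=7, dp[8]=8, dp[9]=1, dp[10]=2
Minimum coins for 10 = 2


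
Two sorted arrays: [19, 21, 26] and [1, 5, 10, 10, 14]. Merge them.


Compare heads, take smaller each step.
Merged: [1, 5, 10, 10, 14, 19, 21, 26]


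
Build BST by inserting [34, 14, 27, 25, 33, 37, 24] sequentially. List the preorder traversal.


Root = 34; build tree by BST insertion.
Preorder traversal: [34, 14, 27, 25, 24, 33, 37]


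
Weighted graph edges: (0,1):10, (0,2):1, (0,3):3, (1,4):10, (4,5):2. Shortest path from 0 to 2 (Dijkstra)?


Dijkstra from 0:
Distances: {0: 0, 1: 10, 2: 1, 3: 3, 4: 20, 5: 22}
Shortest distance to 2 = 1, path = [0, 2]


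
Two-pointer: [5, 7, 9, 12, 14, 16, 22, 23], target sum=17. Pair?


Two pointers: lo=0, hi=7
Found pair: (5, 12) summing to 17


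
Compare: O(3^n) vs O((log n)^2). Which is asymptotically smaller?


polylogarithmic grows slower than exponential (base 3)
O((log n)^2) is asymptotically smaller; O(3^n) grows faster


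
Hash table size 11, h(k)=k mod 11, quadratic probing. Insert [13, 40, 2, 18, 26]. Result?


Insertions: 13->slot 2; 40->slot 7; 2->slot 3; 18->slot 8; 26->slot 4
Table: [None, None, 13, 2, 26, None, None, 40, 18, None, None]


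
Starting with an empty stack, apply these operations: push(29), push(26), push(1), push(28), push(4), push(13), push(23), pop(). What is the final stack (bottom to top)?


push(29) -> [29]
push(26) -> [29, 26]
push(1) -> [29, 26, 1]
push(28) -> [29, 26, 1, 28]
push(4) -> [29, 26, 1, 28, 4]
push(13) -> [29, 26, 1, 28, 4, 13]
push(23) -> [29, 26, 1, 28, 4, 13, 23]
pop() returns 23 -> [29, 26, 1, 28, 4, 13]
Final stack (bottom to top): [29, 26, 1, 28, 4, 13]


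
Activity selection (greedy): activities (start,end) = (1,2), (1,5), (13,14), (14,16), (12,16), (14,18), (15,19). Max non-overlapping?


Greedy: pick earliest-ending, then skip overlaps.
Selected (3 activities): [(1, 2), (13, 14), (14, 16)]


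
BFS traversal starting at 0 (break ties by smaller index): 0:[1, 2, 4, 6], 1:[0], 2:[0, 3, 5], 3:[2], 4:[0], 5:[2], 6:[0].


BFS queue: start with [0]
Visit order: [0, 1, 2, 4, 6, 3, 5]


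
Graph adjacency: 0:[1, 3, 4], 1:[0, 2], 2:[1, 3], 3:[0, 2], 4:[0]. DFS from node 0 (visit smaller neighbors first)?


DFS stack-based: start with [0]
Visit order: [0, 1, 2, 3, 4]


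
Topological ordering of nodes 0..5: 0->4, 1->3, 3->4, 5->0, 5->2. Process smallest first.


Kahn's algorithm, process smallest node first
Order: [1, 3, 5, 0, 2, 4]


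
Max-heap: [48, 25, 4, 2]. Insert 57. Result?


Append 57: [48, 25, 4, 2, 57]
Bubble up: swap idx 4(57) with idx 1(25); swap idx 1(57) with idx 0(48)
Result: [57, 48, 4, 2, 25]


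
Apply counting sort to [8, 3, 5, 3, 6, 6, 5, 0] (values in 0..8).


Count array: [1, 0, 0, 2, 0, 2, 2, 0, 1]
Reconstruct: [0, 3, 3, 5, 5, 6, 6, 8]


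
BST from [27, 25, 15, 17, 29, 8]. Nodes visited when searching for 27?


BST root = 27
Search for 27: compare at each node
Path: [27]


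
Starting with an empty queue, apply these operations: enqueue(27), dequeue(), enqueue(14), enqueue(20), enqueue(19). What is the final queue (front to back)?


enqueue(27) -> [27]
dequeue() returns 27 -> []
enqueue(14) -> [14]
enqueue(20) -> [14, 20]
enqueue(19) -> [14, 20, 19]
Final queue (front to back): [14, 20, 19]


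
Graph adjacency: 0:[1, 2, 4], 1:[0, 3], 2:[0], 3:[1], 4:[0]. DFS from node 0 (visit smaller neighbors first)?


DFS stack-based: start with [0]
Visit order: [0, 1, 3, 2, 4]


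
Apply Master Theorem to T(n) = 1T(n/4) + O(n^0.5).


a=1, b=4, c=0.5. log_4(1)=0 < c=0.5. Case 3: O(n^c) = O(sqrt(n))
Complexity: O(sqrt(n))


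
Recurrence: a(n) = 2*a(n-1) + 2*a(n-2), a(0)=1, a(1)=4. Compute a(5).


Build bottom-up:
...a(3)=28, a(4)=76, a(5)=2*76+2*28=208


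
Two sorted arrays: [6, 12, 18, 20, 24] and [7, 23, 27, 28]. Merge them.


Compare heads, take smaller each step.
Merged: [6, 7, 12, 18, 20, 23, 24, 27, 28]


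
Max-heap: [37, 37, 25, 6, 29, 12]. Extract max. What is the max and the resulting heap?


Max = 37
Replace root with last, heapify down
Resulting heap: [37, 29, 25, 6, 12]


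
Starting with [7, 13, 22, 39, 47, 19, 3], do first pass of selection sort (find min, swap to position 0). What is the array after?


After one pass: [3, 13, 22, 39, 47, 19, 7]


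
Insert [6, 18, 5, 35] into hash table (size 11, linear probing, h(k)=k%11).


Insertions: 6->slot 6; 18->slot 7; 5->slot 5; 35->slot 2
Table: [None, None, 35, None, None, 5, 6, 18, None, None, None]


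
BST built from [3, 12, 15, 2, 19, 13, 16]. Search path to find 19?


BST root = 3
Search for 19: compare at each node
Path: [3, 12, 15, 19]


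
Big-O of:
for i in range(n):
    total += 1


Per nesting level: O(n) = O(n)
Complexity: O(n)


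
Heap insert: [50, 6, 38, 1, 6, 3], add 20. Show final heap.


Append 20: [50, 6, 38, 1, 6, 3, 20]
Bubble up: no swaps needed
Result: [50, 6, 38, 1, 6, 3, 20]


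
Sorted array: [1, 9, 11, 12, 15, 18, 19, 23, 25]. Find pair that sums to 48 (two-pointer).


Two pointers: lo=0, hi=8
Found pair: (23, 25) summing to 48


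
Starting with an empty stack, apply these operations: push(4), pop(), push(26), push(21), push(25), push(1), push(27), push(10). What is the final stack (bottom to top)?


push(4) -> [4]
pop() returns 4 -> []
push(26) -> [26]
push(21) -> [26, 21]
push(25) -> [26, 21, 25]
push(1) -> [26, 21, 25, 1]
push(27) -> [26, 21, 25, 1, 27]
push(10) -> [26, 21, 25, 1, 27, 10]
Final stack (bottom to top): [26, 21, 25, 1, 27, 10]


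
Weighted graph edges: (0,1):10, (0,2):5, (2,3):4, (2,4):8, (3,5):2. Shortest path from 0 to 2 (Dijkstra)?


Dijkstra from 0:
Distances: {0: 0, 1: 10, 2: 5, 3: 9, 4: 13, 5: 11}
Shortest distance to 2 = 5, path = [0, 2]


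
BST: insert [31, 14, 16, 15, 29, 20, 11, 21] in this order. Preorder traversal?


Root = 31; build tree by BST insertion.
Preorder traversal: [31, 14, 11, 16, 15, 29, 20, 21]


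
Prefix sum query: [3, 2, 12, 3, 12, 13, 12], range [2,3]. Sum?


Prefix sums: [0, 3, 5, 17, 20, 32, 45, 57]
Sum[2..3] = prefix[4] - prefix[2] = 20 - 5 = 15


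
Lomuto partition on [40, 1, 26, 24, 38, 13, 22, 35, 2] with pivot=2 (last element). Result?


Elements <= 2 go left of pivot.
Result: [1, 2, 26, 24, 38, 13, 22, 35, 40], pivot at index 1


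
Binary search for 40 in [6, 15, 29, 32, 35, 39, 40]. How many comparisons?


Search for 40:
[0,6] mid=3 arr[3]=32
[4,6] mid=5 arr[5]=39
[6,6] mid=6 arr[6]=40
Total: 3 comparisons


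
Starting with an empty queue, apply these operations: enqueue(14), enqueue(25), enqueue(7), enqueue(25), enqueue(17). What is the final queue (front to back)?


enqueue(14) -> [14]
enqueue(25) -> [14, 25]
enqueue(7) -> [14, 25, 7]
enqueue(25) -> [14, 25, 7, 25]
enqueue(17) -> [14, 25, 7, 25, 17]
Final queue (front to back): [14, 25, 7, 25, 17]


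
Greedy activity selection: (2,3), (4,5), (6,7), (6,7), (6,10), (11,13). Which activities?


Greedy: pick earliest-ending, then skip overlaps.
Selected (4 activities): [(2, 3), (4, 5), (6, 7), (11, 13)]


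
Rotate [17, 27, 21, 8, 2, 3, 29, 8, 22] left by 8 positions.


Left rotate by 8: [22, 17, 27, 21, 8, 2, 3, 29, 8]


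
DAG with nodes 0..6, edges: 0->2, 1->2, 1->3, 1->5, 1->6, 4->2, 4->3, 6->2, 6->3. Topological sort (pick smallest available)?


Kahn's algorithm, process smallest node first
Order: [0, 1, 4, 5, 6, 2, 3]


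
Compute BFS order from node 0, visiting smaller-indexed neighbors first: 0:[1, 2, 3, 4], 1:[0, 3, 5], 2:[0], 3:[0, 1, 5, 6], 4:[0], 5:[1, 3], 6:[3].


BFS queue: start with [0]
Visit order: [0, 1, 2, 3, 4, 5, 6]


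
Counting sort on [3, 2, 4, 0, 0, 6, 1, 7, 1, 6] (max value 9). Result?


Count array: [2, 2, 1, 1, 1, 0, 2, 1, 0, 0]
Reconstruct: [0, 0, 1, 1, 2, 3, 4, 6, 6, 7]


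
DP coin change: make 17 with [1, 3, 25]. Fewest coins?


dp[0]=0; dp[i]=1+min(dp[i-c] for c in coins)
...dp[12]=4, dp[13]=5, dp[14]=6, dp[15]=5, dp[16]=6, dp[17]=7
Minimum coins for 17 = 7


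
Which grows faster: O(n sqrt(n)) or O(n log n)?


linearithmic grows slower than n^1.5
O(n log n) is asymptotically smaller; O(n sqrt(n)) grows faster


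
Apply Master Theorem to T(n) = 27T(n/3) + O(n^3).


a=27, b=3, c=3. log_3(27)=3 = c=3. Case 2: O(n^c log n) = O(n^3 log n)
Complexity: O(n^3 log n)


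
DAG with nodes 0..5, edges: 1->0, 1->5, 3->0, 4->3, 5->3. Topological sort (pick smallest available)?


Kahn's algorithm, process smallest node first
Order: [1, 2, 4, 5, 3, 0]


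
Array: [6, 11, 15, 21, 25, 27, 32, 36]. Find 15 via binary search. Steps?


Search for 15:
[0,7] mid=3 arr[3]=21
[0,2] mid=1 arr[1]=11
[2,2] mid=2 arr[2]=15
Total: 3 comparisons


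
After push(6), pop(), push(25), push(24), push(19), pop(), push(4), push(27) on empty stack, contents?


push(6) -> [6]
pop() returns 6 -> []
push(25) -> [25]
push(24) -> [25, 24]
push(19) -> [25, 24, 19]
pop() returns 19 -> [25, 24]
push(4) -> [25, 24, 4]
push(27) -> [25, 24, 4, 27]
Final stack (bottom to top): [25, 24, 4, 27]


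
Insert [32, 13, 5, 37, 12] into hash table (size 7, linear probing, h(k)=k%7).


Insertions: 32->slot 4; 13->slot 6; 5->slot 5; 37->slot 2; 12->slot 0
Table: [12, None, 37, None, 32, 5, 13]


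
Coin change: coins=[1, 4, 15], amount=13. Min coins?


dp[0]=0; dp[i]=1+min(dp[i-c] for c in coins)
...dp[8]=2, dp[9]=3, dp[10]=4, dp[11]=5, dp[12]=3, dp[13]=4
Minimum coins for 13 = 4


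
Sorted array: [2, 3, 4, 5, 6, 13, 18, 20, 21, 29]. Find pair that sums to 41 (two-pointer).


Two pointers: lo=0, hi=9
Found pair: (20, 21) summing to 41


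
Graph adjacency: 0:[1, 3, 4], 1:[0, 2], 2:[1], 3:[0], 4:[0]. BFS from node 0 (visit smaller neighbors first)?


BFS queue: start with [0]
Visit order: [0, 1, 3, 4, 2]


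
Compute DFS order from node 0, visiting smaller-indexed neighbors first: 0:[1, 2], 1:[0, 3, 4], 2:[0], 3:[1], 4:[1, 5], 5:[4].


DFS stack-based: start with [0]
Visit order: [0, 1, 3, 4, 5, 2]


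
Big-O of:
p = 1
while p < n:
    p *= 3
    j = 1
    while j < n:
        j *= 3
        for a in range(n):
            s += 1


Per nesting level: O(log n) * O(log n) * O(n) = O(n (log n)^2)
Complexity: O(n (log n)^2)


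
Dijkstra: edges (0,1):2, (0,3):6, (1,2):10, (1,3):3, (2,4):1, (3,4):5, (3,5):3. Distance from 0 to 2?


Dijkstra from 0:
Distances: {0: 0, 1: 2, 2: 11, 3: 5, 4: 10, 5: 8}
Shortest distance to 2 = 11, path = [0, 1, 3, 4, 2]


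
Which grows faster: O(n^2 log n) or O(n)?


linear grows slower than n^2 log n
O(n) is asymptotically smaller; O(n^2 log n) grows faster


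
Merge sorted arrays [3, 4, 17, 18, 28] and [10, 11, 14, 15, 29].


Compare heads, take smaller each step.
Merged: [3, 4, 10, 11, 14, 15, 17, 18, 28, 29]


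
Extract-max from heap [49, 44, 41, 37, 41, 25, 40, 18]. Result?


Max = 49
Replace root with last, heapify down
Resulting heap: [44, 41, 41, 37, 18, 25, 40]


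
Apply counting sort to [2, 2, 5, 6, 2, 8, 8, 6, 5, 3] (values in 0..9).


Count array: [0, 0, 3, 1, 0, 2, 2, 0, 2, 0]
Reconstruct: [2, 2, 2, 3, 5, 5, 6, 6, 8, 8]


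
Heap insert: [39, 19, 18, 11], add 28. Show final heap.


Append 28: [39, 19, 18, 11, 28]
Bubble up: swap idx 4(28) with idx 1(19)
Result: [39, 28, 18, 11, 19]


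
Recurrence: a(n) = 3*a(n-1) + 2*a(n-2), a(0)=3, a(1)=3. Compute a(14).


Build bottom-up:
...a(12)=4732887, a(13)=16856427, a(14)=3*16856427+2*4732887=60035055


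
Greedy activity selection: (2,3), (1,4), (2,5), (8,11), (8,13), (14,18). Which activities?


Greedy: pick earliest-ending, then skip overlaps.
Selected (3 activities): [(2, 3), (8, 11), (14, 18)]


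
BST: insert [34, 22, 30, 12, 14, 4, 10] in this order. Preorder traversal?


Root = 34; build tree by BST insertion.
Preorder traversal: [34, 22, 12, 4, 10, 14, 30]


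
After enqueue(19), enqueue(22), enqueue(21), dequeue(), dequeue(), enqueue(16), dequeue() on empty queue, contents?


enqueue(19) -> [19]
enqueue(22) -> [19, 22]
enqueue(21) -> [19, 22, 21]
dequeue() returns 19 -> [22, 21]
dequeue() returns 22 -> [21]
enqueue(16) -> [21, 16]
dequeue() returns 21 -> [16]
Final queue (front to back): [16]


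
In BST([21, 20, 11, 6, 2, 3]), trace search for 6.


BST root = 21
Search for 6: compare at each node
Path: [21, 20, 11, 6]


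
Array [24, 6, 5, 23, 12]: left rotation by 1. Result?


Left rotate by 1: [6, 5, 23, 12, 24]


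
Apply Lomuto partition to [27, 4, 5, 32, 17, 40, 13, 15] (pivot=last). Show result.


Elements <= 15 go left of pivot.
Result: [4, 5, 13, 15, 17, 40, 27, 32], pivot at index 3


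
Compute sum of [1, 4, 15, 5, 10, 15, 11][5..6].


Prefix sums: [0, 1, 5, 20, 25, 35, 50, 61]
Sum[5..6] = prefix[7] - prefix[5] = 61 - 35 = 26


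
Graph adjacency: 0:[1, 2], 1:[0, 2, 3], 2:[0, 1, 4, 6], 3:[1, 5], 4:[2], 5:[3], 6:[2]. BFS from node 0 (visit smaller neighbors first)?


BFS queue: start with [0]
Visit order: [0, 1, 2, 3, 4, 6, 5]


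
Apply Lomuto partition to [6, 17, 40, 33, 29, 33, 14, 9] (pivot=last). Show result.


Elements <= 9 go left of pivot.
Result: [6, 9, 40, 33, 29, 33, 14, 17], pivot at index 1


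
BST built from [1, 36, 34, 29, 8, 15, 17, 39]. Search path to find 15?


BST root = 1
Search for 15: compare at each node
Path: [1, 36, 34, 29, 8, 15]


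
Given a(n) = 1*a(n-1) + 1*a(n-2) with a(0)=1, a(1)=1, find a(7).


Build bottom-up:
...a(5)=8, a(6)=13, a(7)=1*13+1*8=21


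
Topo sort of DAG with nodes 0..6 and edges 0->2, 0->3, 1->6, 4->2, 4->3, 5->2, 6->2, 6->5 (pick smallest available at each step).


Kahn's algorithm, process smallest node first
Order: [0, 1, 4, 3, 6, 5, 2]


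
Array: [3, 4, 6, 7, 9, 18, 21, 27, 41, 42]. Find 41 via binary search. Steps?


Search for 41:
[0,9] mid=4 arr[4]=9
[5,9] mid=7 arr[7]=27
[8,9] mid=8 arr[8]=41
Total: 3 comparisons
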